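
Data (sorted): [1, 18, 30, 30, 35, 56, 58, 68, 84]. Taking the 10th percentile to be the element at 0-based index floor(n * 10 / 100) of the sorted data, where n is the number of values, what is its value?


The dataset has n = 9 elements.
Index = floor(9 * 10 / 100) = floor(90 / 100) = floor(0.9) = 0
Counting from index 0 in the sorted data, the element at index 0 is 1.
Final answer: 1


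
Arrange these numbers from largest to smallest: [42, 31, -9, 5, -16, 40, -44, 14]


Original list: [42, 31, -9, 5, -16, 40, -44, 14]
Repeatedly take the largest remaining element:
  Remaining [42, 31, -9, 5, -16, 40, -44, 14] -> largest is 42
  Remaining [31, -9, 5, -16, 40, -44, 14] -> largest is 40
  Remaining [31, -9, 5, -16, -44, 14] -> largest is 31
  Remaining [-9, 5, -16, -44, 14] -> largest is 14
  Remaining [-9, 5, -16, -44] -> largest is 5
  Remaining [-9, -16, -44] -> largest is -9
  Remaining [-16, -44] -> largest is -16
  Remaining [-44] -> largest is -44
Collecting the picks in order gives the descending list.
Final answer: [42, 40, 31, 14, 5, -9, -16, -44]


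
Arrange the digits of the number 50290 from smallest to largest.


The number 50290 has digits: 5, 0, 2, 9, 0
Sorted: 0, 0, 2, 5, 9
Joining the sorted digits gives the result.
Final answer: 00259


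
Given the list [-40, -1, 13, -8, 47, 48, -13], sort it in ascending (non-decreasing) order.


Original list: [-40, -1, 13, -8, 47, 48, -13]
Repeatedly take the smallest remaining element:
  Remaining [-40, -1, 13, -8, 47, 48, -13] -> smallest is -40
  Remaining [-1, 13, -8, 47, 48, -13] -> smallest is -13
  Remaining [-1, 13, -8, 47, 48] -> smallest is -8
  Remaining [-1, 13, 47, 48] -> smallest is -1
  Remaining [13, 47, 48] -> smallest is 13
  Remaining [47, 48] -> smallest is 47
  Remaining [48] -> smallest is 48
Collecting the picks in order gives the sorted list.
Final answer: [-40, -13, -8, -1, 13, 47, 48]


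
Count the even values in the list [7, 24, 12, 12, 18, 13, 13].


Check each element:
  7 is odd
  24 is even
  12 is even
  12 is even
  18 is even
  13 is odd
  13 is odd
Evens: [24, 12, 12, 18]
Count of evens = 4
Final answer: 4


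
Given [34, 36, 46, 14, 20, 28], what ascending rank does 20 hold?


Sort ascending: [14, 20, 28, 34, 36, 46]
Find 20 in the sorted list.
20 is at position 2 (1-indexed).
Final answer: 2


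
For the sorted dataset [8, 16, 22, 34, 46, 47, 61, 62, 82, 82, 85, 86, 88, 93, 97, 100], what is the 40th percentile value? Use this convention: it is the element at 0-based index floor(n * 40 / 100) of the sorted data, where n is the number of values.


The dataset has n = 16 elements.
Index = floor(16 * 40 / 100) = floor(640 / 100) = floor(6.4) = 6
Counting from index 0 in the sorted data, the element at index 6 is 61.
Final answer: 61


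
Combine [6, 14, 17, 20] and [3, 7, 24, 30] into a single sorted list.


List A: [6, 14, 17, 20]
List B: [3, 7, 24, 30]
Repeatedly compare the front elements and take the smaller:
  6 vs 3 -> take 3
  6 vs 7 -> take 6
  14 vs 7 -> take 7
  14 vs 24 -> take 14
  17 vs 24 -> take 17
  20 vs 24 -> take 20
  A is exhausted; append the rest of B: [24, 30]
Final answer: [3, 6, 7, 14, 17, 20, 24, 30]


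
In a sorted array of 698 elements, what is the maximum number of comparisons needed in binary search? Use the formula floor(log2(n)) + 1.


Binary search halves the search space each step.
Maximum comparisons = floor(log2(698)) + 1
log2(698) = 9.4471
floor(log2(698)) = 9, so 9 + 1 = 10
Final answer: 10


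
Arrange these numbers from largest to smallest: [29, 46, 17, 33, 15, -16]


Original list: [29, 46, 17, 33, 15, -16]
Repeatedly take the largest remaining element:
  Remaining [29, 46, 17, 33, 15, -16] -> largest is 46
  Remaining [29, 17, 33, 15, -16] -> largest is 33
  Remaining [29, 17, 15, -16] -> largest is 29
  Remaining [17, 15, -16] -> largest is 17
  Remaining [15, -16] -> largest is 15
  Remaining [-16] -> largest is -16
Collecting the picks in order gives the descending list.
Final answer: [46, 33, 29, 17, 15, -16]


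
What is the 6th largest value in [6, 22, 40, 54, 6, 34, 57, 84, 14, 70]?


Sort descending: [84, 70, 57, 54, 40, 34, 22, 14, 6, 6]
The 6th element (1-indexed) is at index 5.
Value = 34
Final answer: 34


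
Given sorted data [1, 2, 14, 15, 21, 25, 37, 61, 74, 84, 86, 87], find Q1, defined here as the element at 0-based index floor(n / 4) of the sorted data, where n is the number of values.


The list has n = 12 elements.
Q1 index = floor(12 / 4) = floor(3) = 3
Counting from index 0 in the sorted data, the element at index 3 is 15.
Final answer: 15


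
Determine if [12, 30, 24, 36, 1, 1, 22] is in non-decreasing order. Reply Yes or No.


Check consecutive pairs:
  12 <= 30? True
  30 <= 24? False
  24 <= 36? True
  36 <= 1? False
  1 <= 1? True
  1 <= 22? True
2 consecutive pair(s) are out of order, so the list is not sorted.
Final answer: No


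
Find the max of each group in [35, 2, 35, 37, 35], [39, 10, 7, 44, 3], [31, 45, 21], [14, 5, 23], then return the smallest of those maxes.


Find max of each group:
  Group 1: [35, 2, 35, 37, 35] -> max = 37
  Group 2: [39, 10, 7, 44, 3] -> max = 44
  Group 3: [31, 45, 21] -> max = 45
  Group 4: [14, 5, 23] -> max = 23
Maxes: [37, 44, 45, 23]
Minimum of maxes = 23
Final answer: 23


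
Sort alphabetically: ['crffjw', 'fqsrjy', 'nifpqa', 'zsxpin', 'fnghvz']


Compare strings character by character (the first differing letter decides):
  'crffjw' < 'fnghvz' since 'c' < 'f' at position 1
  'fnghvz' < 'fqsrjy' since 'n' < 'q' at position 2
  'fqsrjy' < 'nifpqa' since 'f' < 'n' at position 1
  'nifpqa' < 'zsxpin' since 'n' < 'z' at position 1
Chaining these comparisons gives the alphabetical order.
Final answer: ['crffjw', 'fnghvz', 'fqsrjy', 'nifpqa', 'zsxpin']


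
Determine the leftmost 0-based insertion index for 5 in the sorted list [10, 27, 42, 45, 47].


List is sorted: [10, 27, 42, 45, 47]
We need the leftmost position where 5 can be inserted, i.e. the first index whose element is >= 5 (or the end of the list if none is).
Binary search with low=0, high=5 (0-based indices):
  low=0, high=5, mid=2: a[2]=42 >= 5, so high = 2
  low=0, high=2, mid=1: a[1]=27 >= 5, so high = 1
  low=0, high=1, mid=0: a[0]=10 >= 5, so high = 0
Now low = high = 0, so the insertion index is 0.
Final answer: 0


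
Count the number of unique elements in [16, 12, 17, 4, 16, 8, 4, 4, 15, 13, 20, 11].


List all unique values:
Distinct values: [4, 8, 11, 12, 13, 15, 16, 17, 20]
Count = 9
Final answer: 9


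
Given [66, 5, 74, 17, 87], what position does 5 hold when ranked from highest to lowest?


Sort descending: [87, 74, 66, 17, 5]
Find 5 in the sorted list.
5 is at position 5.
Final answer: 5


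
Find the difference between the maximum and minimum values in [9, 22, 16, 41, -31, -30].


Maximum value: 41
Minimum value: -31
Range = 41 - (-31) = 72
Final answer: 72


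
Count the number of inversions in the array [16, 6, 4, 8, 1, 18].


For each element, count the later elements that are smaller than it:
  16 (index 0): smaller elements after it = [6, 4, 8, 1] -> 4
  6 (index 1): smaller elements after it = [4, 1] -> 2
  4 (index 2): smaller elements after it = [1] -> 1
  8 (index 3): smaller elements after it = [1] -> 1
  1 (index 4): smaller elements after it = [] -> 0
Total inversions = 4 + 2 + 1 + 1 + 0 = 8
Final answer: 8


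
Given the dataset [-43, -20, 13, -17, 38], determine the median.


First, sort the list: [-43, -20, -17, 13, 38]
The list has 5 elements (odd count).
The middle index is 2 (0-based), and the element there is -17.
Final answer: -17


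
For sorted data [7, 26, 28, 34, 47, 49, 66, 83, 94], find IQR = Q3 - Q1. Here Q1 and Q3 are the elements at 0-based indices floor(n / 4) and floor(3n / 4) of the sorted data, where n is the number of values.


The data has n = 9 elements.
Q1 index = floor(9 / 4) = floor(2.25) = 2; Q3 index = floor(3 * 9 / 4) = floor(6.75) = 6
Q1 = element at index 2 = 28
Q3 = element at index 6 = 66
IQR = 66 - 28 = 38
Final answer: 38


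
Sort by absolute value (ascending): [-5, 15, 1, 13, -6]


Compute absolute values:
  |-5| = 5
  |15| = 15
  |1| = 1
  |13| = 13
  |-6| = 6
Absolute values in increasing order: 1 < 5 < 6 < 13 < 15
Listing the original numbers in that order gives the answer.
Final answer: [1, -5, -6, 13, 15]


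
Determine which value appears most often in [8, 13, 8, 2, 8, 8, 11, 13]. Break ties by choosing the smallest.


Count the frequency of each value:
  2 appears 1 time(s)
  8 appears 4 time(s)
  11 appears 1 time(s)
  13 appears 2 time(s)
Maximum frequency is 4.
Only 8 reaches that frequency, so it is the mode.
Final answer: 8


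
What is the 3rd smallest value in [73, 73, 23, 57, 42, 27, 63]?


Sort ascending: [23, 27, 42, 57, 63, 73, 73]
The 3rd element (1-indexed) is at index 2.
Value = 42
Final answer: 42


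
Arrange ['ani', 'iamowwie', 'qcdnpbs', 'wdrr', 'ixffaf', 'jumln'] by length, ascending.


Compute lengths:
  'ani' has length 3
  'iamowwie' has length 8
  'qcdnpbs' has length 7
  'wdrr' has length 4
  'ixffaf' has length 6
  'jumln' has length 5
Lengths in increasing order: 3 < 4 < 5 < 6 < 7 < 8
Listing the words in that order gives the answer.
Final answer: ['ani', 'wdrr', 'jumln', 'ixffaf', 'qcdnpbs', 'iamowwie']


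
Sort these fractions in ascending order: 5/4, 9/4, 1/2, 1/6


Convert to decimal for comparison:
  5/4 = 1.25
  9/4 = 2.25
  1/2 = 0.5
  1/6 = 0.1667
Decimals in increasing order: 0.1667 < 0.5 < 1.25 < 2.25
Writing each back as its fraction gives the sorted order.
Final answer: 1/6, 1/2, 5/4, 9/4


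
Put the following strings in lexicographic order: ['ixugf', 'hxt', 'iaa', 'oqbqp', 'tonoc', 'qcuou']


Compare strings character by character (the first differing letter decides):
  'hxt' < 'iaa' since 'h' < 'i' at position 1
  'iaa' < 'ixugf' since 'a' < 'x' at position 2
  'ixugf' < 'oqbqp' since 'i' < 'o' at position 1
  'oqbqp' < 'qcuou' since 'o' < 'q' at position 1
  'qcuou' < 'tonoc' since 'q' < 't' at position 1
Chaining these comparisons gives the alphabetical order.
Final answer: ['hxt', 'iaa', 'ixugf', 'oqbqp', 'qcuou', 'tonoc']


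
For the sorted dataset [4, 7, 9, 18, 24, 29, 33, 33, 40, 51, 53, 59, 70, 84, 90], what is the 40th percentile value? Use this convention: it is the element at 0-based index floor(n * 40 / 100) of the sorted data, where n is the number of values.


The dataset has n = 15 elements.
Index = floor(15 * 40 / 100) = floor(600 / 100) = floor(6) = 6
Counting from index 0 in the sorted data, the element at index 6 is 33.
Final answer: 33


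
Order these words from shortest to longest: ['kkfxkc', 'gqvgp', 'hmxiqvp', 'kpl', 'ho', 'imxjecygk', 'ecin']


Compute lengths:
  'kkfxkc' has length 6
  'gqvgp' has length 5
  'hmxiqvp' has length 7
  'kpl' has length 3
  'ho' has length 2
  'imxjecygk' has length 9
  'ecin' has length 4
Lengths in increasing order: 2 < 3 < 4 < 5 < 6 < 7 < 9
Listing the words in that order gives the answer.
Final answer: ['ho', 'kpl', 'ecin', 'gqvgp', 'kkfxkc', 'hmxiqvp', 'imxjecygk']


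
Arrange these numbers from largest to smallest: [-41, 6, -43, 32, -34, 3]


Original list: [-41, 6, -43, 32, -34, 3]
Repeatedly take the largest remaining element:
  Remaining [-41, 6, -43, 32, -34, 3] -> largest is 32
  Remaining [-41, 6, -43, -34, 3] -> largest is 6
  Remaining [-41, -43, -34, 3] -> largest is 3
  Remaining [-41, -43, -34] -> largest is -34
  Remaining [-41, -43] -> largest is -41
  Remaining [-43] -> largest is -43
Collecting the picks in order gives the descending list.
Final answer: [32, 6, 3, -34, -41, -43]


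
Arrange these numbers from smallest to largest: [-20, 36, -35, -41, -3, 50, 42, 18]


Original list: [-20, 36, -35, -41, -3, 50, 42, 18]
Repeatedly take the smallest remaining element:
  Remaining [-20, 36, -35, -41, -3, 50, 42, 18] -> smallest is -41
  Remaining [-20, 36, -35, -3, 50, 42, 18] -> smallest is -35
  Remaining [-20, 36, -3, 50, 42, 18] -> smallest is -20
  Remaining [36, -3, 50, 42, 18] -> smallest is -3
  Remaining [36, 50, 42, 18] -> smallest is 18
  Remaining [36, 50, 42] -> smallest is 36
  Remaining [50, 42] -> smallest is 42
  Remaining [50] -> smallest is 50
Collecting the picks in order gives the sorted list.
Final answer: [-41, -35, -20, -3, 18, 36, 42, 50]


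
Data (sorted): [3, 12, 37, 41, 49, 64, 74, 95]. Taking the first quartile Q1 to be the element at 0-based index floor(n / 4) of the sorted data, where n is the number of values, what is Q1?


The list has n = 8 elements.
Q1 index = floor(8 / 4) = floor(2) = 2
Counting from index 0 in the sorted data, the element at index 2 is 37.
Final answer: 37


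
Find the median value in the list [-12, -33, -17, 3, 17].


First, sort the list: [-33, -17, -12, 3, 17]
The list has 5 elements (odd count).
The middle index is 2 (0-based), and the element there is -12.
Final answer: -12


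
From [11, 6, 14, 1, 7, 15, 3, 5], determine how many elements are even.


Check each element:
  11 is odd
  6 is even
  14 is even
  1 is odd
  7 is odd
  15 is odd
  3 is odd
  5 is odd
Evens: [6, 14]
Count of evens = 2
Final answer: 2


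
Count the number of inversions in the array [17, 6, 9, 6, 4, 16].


For each element, count the later elements that are smaller than it:
  17 (index 0): smaller elements after it = [6, 9, 6, 4, 16] -> 5
  6 (index 1): smaller elements after it = [4] -> 1
  9 (index 2): smaller elements after it = [6, 4] -> 2
  6 (index 3): smaller elements after it = [4] -> 1
  4 (index 4): smaller elements after it = [] -> 0
Total inversions = 5 + 1 + 2 + 1 + 0 = 9
Final answer: 9


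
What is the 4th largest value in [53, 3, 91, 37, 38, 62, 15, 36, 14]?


Sort descending: [91, 62, 53, 38, 37, 36, 15, 14, 3]
The 4th element (1-indexed) is at index 3.
Value = 38
Final answer: 38


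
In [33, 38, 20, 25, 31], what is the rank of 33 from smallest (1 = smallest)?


Sort ascending: [20, 25, 31, 33, 38]
Find 33 in the sorted list.
33 is at position 4 (1-indexed).
Final answer: 4


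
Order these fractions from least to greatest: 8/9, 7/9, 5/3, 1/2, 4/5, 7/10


Convert to decimal for comparison:
  8/9 = 0.8889
  7/9 = 0.7778
  5/3 = 1.6667
  1/2 = 0.5
  4/5 = 0.8
  7/10 = 0.7
Decimals in increasing order: 0.5 < 0.7 < 0.7778 < 0.8 < 0.8889 < 1.6667
Writing each back as its fraction gives the sorted order.
Final answer: 1/2, 7/10, 7/9, 4/5, 8/9, 5/3


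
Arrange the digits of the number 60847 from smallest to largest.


The number 60847 has digits: 6, 0, 8, 4, 7
Sorted: 0, 4, 6, 7, 8
Joining the sorted digits gives the result.
Final answer: 04678


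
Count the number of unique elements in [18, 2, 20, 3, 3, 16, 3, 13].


List all unique values:
Distinct values: [2, 3, 13, 16, 18, 20]
Count = 6
Final answer: 6


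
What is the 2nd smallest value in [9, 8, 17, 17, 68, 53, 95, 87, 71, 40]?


Sort ascending: [8, 9, 17, 17, 40, 53, 68, 71, 87, 95]
The 2nd element (1-indexed) is at index 1.
Value = 9
Final answer: 9


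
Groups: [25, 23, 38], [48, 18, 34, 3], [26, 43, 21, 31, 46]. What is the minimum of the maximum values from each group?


Find max of each group:
  Group 1: [25, 23, 38] -> max = 38
  Group 2: [48, 18, 34, 3] -> max = 48
  Group 3: [26, 43, 21, 31, 46] -> max = 46
Maxes: [38, 48, 46]
Minimum of maxes = 38
Final answer: 38


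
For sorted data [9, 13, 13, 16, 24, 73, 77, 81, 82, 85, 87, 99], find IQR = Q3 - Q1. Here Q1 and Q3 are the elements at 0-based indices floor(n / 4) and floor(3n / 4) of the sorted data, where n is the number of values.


The data has n = 12 elements.
Q1 index = floor(12 / 4) = floor(3) = 3; Q3 index = floor(3 * 12 / 4) = floor(9) = 9
Q1 = element at index 3 = 16
Q3 = element at index 9 = 85
IQR = 85 - 16 = 69
Final answer: 69


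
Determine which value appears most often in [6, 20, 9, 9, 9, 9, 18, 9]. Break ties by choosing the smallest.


Count the frequency of each value:
  6 appears 1 time(s)
  9 appears 5 time(s)
  18 appears 1 time(s)
  20 appears 1 time(s)
Maximum frequency is 5.
Only 9 reaches that frequency, so it is the mode.
Final answer: 9


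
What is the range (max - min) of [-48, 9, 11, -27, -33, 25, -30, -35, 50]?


Maximum value: 50
Minimum value: -48
Range = 50 - (-48) = 98
Final answer: 98


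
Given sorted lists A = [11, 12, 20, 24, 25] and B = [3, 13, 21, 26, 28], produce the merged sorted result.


List A: [11, 12, 20, 24, 25]
List B: [3, 13, 21, 26, 28]
Repeatedly compare the front elements and take the smaller:
  11 vs 3 -> take 3
  11 vs 13 -> take 11
  12 vs 13 -> take 12
  20 vs 13 -> take 13
  20 vs 21 -> take 20
  24 vs 21 -> take 21
  24 vs 26 -> take 24
  25 vs 26 -> take 25
  A is exhausted; append the rest of B: [26, 28]
Final answer: [3, 11, 12, 13, 20, 21, 24, 25, 26, 28]


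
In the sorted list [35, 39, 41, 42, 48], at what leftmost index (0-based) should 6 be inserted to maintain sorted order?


List is sorted: [35, 39, 41, 42, 48]
We need the leftmost position where 6 can be inserted, i.e. the first index whose element is >= 6 (or the end of the list if none is).
Binary search with low=0, high=5 (0-based indices):
  low=0, high=5, mid=2: a[2]=41 >= 6, so high = 2
  low=0, high=2, mid=1: a[1]=39 >= 6, so high = 1
  low=0, high=1, mid=0: a[0]=35 >= 6, so high = 0
Now low = high = 0, so the insertion index is 0.
Final answer: 0


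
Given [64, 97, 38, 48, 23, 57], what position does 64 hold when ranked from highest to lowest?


Sort descending: [97, 64, 57, 48, 38, 23]
Find 64 in the sorted list.
64 is at position 2.
Final answer: 2


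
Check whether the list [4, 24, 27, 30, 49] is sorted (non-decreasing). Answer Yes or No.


Check consecutive pairs:
  4 <= 24? True
  24 <= 27? True
  27 <= 30? True
  30 <= 49? True
Every consecutive pair is in order, so the list is non-decreasing.
Final answer: Yes


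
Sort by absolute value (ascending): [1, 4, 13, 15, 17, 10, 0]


Compute absolute values:
  |1| = 1
  |4| = 4
  |13| = 13
  |15| = 15
  |17| = 17
  |10| = 10
  |0| = 0
Absolute values in increasing order: 0 < 1 < 4 < 10 < 13 < 15 < 17
Listing the original numbers in that order gives the answer.
Final answer: [0, 1, 4, 10, 13, 15, 17]


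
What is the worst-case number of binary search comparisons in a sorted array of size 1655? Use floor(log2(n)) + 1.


Binary search halves the search space each step.
Maximum comparisons = floor(log2(1655)) + 1
log2(1655) = 10.6926
floor(log2(1655)) = 10, so 10 + 1 = 11
Final answer: 11


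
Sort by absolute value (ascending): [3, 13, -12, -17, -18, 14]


Compute absolute values:
  |3| = 3
  |13| = 13
  |-12| = 12
  |-17| = 17
  |-18| = 18
  |14| = 14
Absolute values in increasing order: 3 < 12 < 13 < 14 < 17 < 18
Listing the original numbers in that order gives the answer.
Final answer: [3, -12, 13, 14, -17, -18]


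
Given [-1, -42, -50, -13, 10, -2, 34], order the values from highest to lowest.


Original list: [-1, -42, -50, -13, 10, -2, 34]
Repeatedly take the largest remaining element:
  Remaining [-1, -42, -50, -13, 10, -2, 34] -> largest is 34
  Remaining [-1, -42, -50, -13, 10, -2] -> largest is 10
  Remaining [-1, -42, -50, -13, -2] -> largest is -1
  Remaining [-42, -50, -13, -2] -> largest is -2
  Remaining [-42, -50, -13] -> largest is -13
  Remaining [-42, -50] -> largest is -42
  Remaining [-50] -> largest is -50
Collecting the picks in order gives the descending list.
Final answer: [34, 10, -1, -2, -13, -42, -50]


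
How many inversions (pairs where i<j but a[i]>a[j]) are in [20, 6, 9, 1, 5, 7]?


For each element, count the later elements that are smaller than it:
  20 (index 0): smaller elements after it = [6, 9, 1, 5, 7] -> 5
  6 (index 1): smaller elements after it = [1, 5] -> 2
  9 (index 2): smaller elements after it = [1, 5, 7] -> 3
  1 (index 3): smaller elements after it = [] -> 0
  5 (index 4): smaller elements after it = [] -> 0
Total inversions = 5 + 2 + 3 + 0 + 0 = 10
Final answer: 10


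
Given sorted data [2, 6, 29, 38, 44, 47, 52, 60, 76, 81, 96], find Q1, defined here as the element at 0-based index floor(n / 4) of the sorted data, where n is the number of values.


The list has n = 11 elements.
Q1 index = floor(11 / 4) = floor(2.75) = 2
Counting from index 0 in the sorted data, the element at index 2 is 29.
Final answer: 29


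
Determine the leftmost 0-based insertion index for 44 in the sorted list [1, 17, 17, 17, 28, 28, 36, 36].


List is sorted: [1, 17, 17, 17, 28, 28, 36, 36]
We need the leftmost position where 44 can be inserted, i.e. the first index whose element is >= 44 (or the end of the list if none is).
Binary search with low=0, high=8 (0-based indices):
  low=0, high=8, mid=4: a[4]=28 < 44, so low = 5
  low=5, high=8, mid=6: a[6]=36 < 44, so low = 7
  low=7, high=8, mid=7: a[7]=36 < 44, so low = 8
Now low = high = 8, so the insertion index is 8.
Final answer: 8


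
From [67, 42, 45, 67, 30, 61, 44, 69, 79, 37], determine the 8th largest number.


Sort descending: [79, 69, 67, 67, 61, 45, 44, 42, 37, 30]
The 8th element (1-indexed) is at index 7.
Value = 42
Final answer: 42


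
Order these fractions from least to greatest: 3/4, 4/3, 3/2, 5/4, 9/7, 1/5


Convert to decimal for comparison:
  3/4 = 0.75
  4/3 = 1.3333
  3/2 = 1.5
  5/4 = 1.25
  9/7 = 1.2857
  1/5 = 0.2
Decimals in increasing order: 0.2 < 0.75 < 1.25 < 1.2857 < 1.3333 < 1.5
Writing each back as its fraction gives the sorted order.
Final answer: 1/5, 3/4, 5/4, 9/7, 4/3, 3/2


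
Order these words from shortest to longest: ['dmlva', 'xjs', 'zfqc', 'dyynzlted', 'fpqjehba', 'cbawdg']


Compute lengths:
  'dmlva' has length 5
  'xjs' has length 3
  'zfqc' has length 4
  'dyynzlted' has length 9
  'fpqjehba' has length 8
  'cbawdg' has length 6
Lengths in increasing order: 3 < 4 < 5 < 6 < 8 < 9
Listing the words in that order gives the answer.
Final answer: ['xjs', 'zfqc', 'dmlva', 'cbawdg', 'fpqjehba', 'dyynzlted']


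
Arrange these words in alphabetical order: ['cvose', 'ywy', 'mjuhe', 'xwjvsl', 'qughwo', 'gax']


Compare strings character by character (the first differing letter decides):
  'cvose' < 'gax' since 'c' < 'g' at position 1
  'gax' < 'mjuhe' since 'g' < 'm' at position 1
  'mjuhe' < 'qughwo' since 'm' < 'q' at position 1
  'qughwo' < 'xwjvsl' since 'q' < 'x' at position 1
  'xwjvsl' < 'ywy' since 'x' < 'y' at position 1
Chaining these comparisons gives the alphabetical order.
Final answer: ['cvose', 'gax', 'mjuhe', 'qughwo', 'xwjvsl', 'ywy']


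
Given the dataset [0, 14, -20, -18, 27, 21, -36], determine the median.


First, sort the list: [-36, -20, -18, 0, 14, 21, 27]
The list has 7 elements (odd count).
The middle index is 3 (0-based), and the element there is 0.
Final answer: 0


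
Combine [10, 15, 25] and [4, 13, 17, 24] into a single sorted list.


List A: [10, 15, 25]
List B: [4, 13, 17, 24]
Repeatedly compare the front elements and take the smaller:
  10 vs 4 -> take 4
  10 vs 13 -> take 10
  15 vs 13 -> take 13
  15 vs 17 -> take 15
  25 vs 17 -> take 17
  25 vs 24 -> take 24
  B is exhausted; append the rest of A: [25]
Final answer: [4, 10, 13, 15, 17, 24, 25]


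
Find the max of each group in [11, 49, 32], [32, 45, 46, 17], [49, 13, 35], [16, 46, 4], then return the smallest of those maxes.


Find max of each group:
  Group 1: [11, 49, 32] -> max = 49
  Group 2: [32, 45, 46, 17] -> max = 46
  Group 3: [49, 13, 35] -> max = 49
  Group 4: [16, 46, 4] -> max = 46
Maxes: [49, 46, 49, 46]
Minimum of maxes = 46
Final answer: 46


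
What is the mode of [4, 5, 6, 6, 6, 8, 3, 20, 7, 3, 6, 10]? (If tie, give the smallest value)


Count the frequency of each value:
  3 appears 2 time(s)
  4 appears 1 time(s)
  5 appears 1 time(s)
  6 appears 4 time(s)
  7 appears 1 time(s)
  8 appears 1 time(s)
  10 appears 1 time(s)
  20 appears 1 time(s)
Maximum frequency is 4.
Only 6 reaches that frequency, so it is the mode.
Final answer: 6


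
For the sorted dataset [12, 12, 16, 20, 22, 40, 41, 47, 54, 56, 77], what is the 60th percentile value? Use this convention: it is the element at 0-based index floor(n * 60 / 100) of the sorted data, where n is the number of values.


The dataset has n = 11 elements.
Index = floor(11 * 60 / 100) = floor(660 / 100) = floor(6.6) = 6
Counting from index 0 in the sorted data, the element at index 6 is 41.
Final answer: 41


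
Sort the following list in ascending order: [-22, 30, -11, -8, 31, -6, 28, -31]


Original list: [-22, 30, -11, -8, 31, -6, 28, -31]
Repeatedly take the smallest remaining element:
  Remaining [-22, 30, -11, -8, 31, -6, 28, -31] -> smallest is -31
  Remaining [-22, 30, -11, -8, 31, -6, 28] -> smallest is -22
  Remaining [30, -11, -8, 31, -6, 28] -> smallest is -11
  Remaining [30, -8, 31, -6, 28] -> smallest is -8
  Remaining [30, 31, -6, 28] -> smallest is -6
  Remaining [30, 31, 28] -> smallest is 28
  Remaining [30, 31] -> smallest is 30
  Remaining [31] -> smallest is 31
Collecting the picks in order gives the sorted list.
Final answer: [-31, -22, -11, -8, -6, 28, 30, 31]


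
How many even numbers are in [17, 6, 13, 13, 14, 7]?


Check each element:
  17 is odd
  6 is even
  13 is odd
  13 is odd
  14 is even
  7 is odd
Evens: [6, 14]
Count of evens = 2
Final answer: 2


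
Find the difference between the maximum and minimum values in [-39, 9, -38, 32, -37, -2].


Maximum value: 32
Minimum value: -39
Range = 32 - (-39) = 71
Final answer: 71


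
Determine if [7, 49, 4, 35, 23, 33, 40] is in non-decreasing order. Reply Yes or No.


Check consecutive pairs:
  7 <= 49? True
  49 <= 4? False
  4 <= 35? True
  35 <= 23? False
  23 <= 33? True
  33 <= 40? True
2 consecutive pair(s) are out of order, so the list is not sorted.
Final answer: No


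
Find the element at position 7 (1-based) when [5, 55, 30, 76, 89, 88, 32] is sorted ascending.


Sort ascending: [5, 30, 32, 55, 76, 88, 89]
The 7th element (1-indexed) is at index 6.
Value = 89
Final answer: 89


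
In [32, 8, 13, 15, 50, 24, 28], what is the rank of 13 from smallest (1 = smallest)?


Sort ascending: [8, 13, 15, 24, 28, 32, 50]
Find 13 in the sorted list.
13 is at position 2 (1-indexed).
Final answer: 2


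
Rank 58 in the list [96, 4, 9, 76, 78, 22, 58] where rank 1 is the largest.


Sort descending: [96, 78, 76, 58, 22, 9, 4]
Find 58 in the sorted list.
58 is at position 4.
Final answer: 4


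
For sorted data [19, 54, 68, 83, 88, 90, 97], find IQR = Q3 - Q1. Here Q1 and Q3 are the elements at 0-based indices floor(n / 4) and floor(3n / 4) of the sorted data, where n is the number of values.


The data has n = 7 elements.
Q1 index = floor(7 / 4) = floor(1.75) = 1; Q3 index = floor(3 * 7 / 4) = floor(5.25) = 5
Q1 = element at index 1 = 54
Q3 = element at index 5 = 90
IQR = 90 - 54 = 36
Final answer: 36


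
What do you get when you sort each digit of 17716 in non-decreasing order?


The number 17716 has digits: 1, 7, 7, 1, 6
Sorted: 1, 1, 6, 7, 7
Joining the sorted digits gives the result.
Final answer: 11677


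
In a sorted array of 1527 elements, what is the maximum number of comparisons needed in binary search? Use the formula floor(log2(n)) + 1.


Binary search halves the search space each step.
Maximum comparisons = floor(log2(1527)) + 1
log2(1527) = 10.5765
floor(log2(1527)) = 10, so 10 + 1 = 11
Final answer: 11


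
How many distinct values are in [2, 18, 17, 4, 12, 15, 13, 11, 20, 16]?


List all unique values:
Distinct values: [2, 4, 11, 12, 13, 15, 16, 17, 18, 20]
Count = 10
Final answer: 10


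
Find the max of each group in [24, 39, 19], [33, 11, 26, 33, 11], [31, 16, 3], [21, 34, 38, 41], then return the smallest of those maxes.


Find max of each group:
  Group 1: [24, 39, 19] -> max = 39
  Group 2: [33, 11, 26, 33, 11] -> max = 33
  Group 3: [31, 16, 3] -> max = 31
  Group 4: [21, 34, 38, 41] -> max = 41
Maxes: [39, 33, 31, 41]
Minimum of maxes = 31
Final answer: 31


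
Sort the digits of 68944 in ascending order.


The number 68944 has digits: 6, 8, 9, 4, 4
Sorted: 4, 4, 6, 8, 9
Joining the sorted digits gives the result.
Final answer: 44689


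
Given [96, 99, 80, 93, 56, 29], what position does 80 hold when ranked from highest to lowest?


Sort descending: [99, 96, 93, 80, 56, 29]
Find 80 in the sorted list.
80 is at position 4.
Final answer: 4


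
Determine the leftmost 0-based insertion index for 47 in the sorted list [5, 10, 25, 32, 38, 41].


List is sorted: [5, 10, 25, 32, 38, 41]
We need the leftmost position where 47 can be inserted, i.e. the first index whose element is >= 47 (or the end of the list if none is).
Binary search with low=0, high=6 (0-based indices):
  low=0, high=6, mid=3: a[3]=32 < 47, so low = 4
  low=4, high=6, mid=5: a[5]=41 < 47, so low = 6
Now low = high = 6, so the insertion index is 6.
Final answer: 6


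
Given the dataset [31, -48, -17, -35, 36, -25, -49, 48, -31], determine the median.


First, sort the list: [-49, -48, -35, -31, -25, -17, 31, 36, 48]
The list has 9 elements (odd count).
The middle index is 4 (0-based), and the element there is -25.
Final answer: -25


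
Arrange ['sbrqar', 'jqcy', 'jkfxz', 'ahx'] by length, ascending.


Compute lengths:
  'sbrqar' has length 6
  'jqcy' has length 4
  'jkfxz' has length 5
  'ahx' has length 3
Lengths in increasing order: 3 < 4 < 5 < 6
Listing the words in that order gives the answer.
Final answer: ['ahx', 'jqcy', 'jkfxz', 'sbrqar']


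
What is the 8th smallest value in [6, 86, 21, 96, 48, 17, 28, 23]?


Sort ascending: [6, 17, 21, 23, 28, 48, 86, 96]
The 8th element (1-indexed) is at index 7.
Value = 96
Final answer: 96


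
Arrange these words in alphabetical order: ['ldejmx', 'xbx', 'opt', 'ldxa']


Compare strings character by character (the first differing letter decides):
  'ldejmx' < 'ldxa' since 'e' < 'x' at position 3
  'ldxa' < 'opt' since 'l' < 'o' at position 1
  'opt' < 'xbx' since 'o' < 'x' at position 1
Chaining these comparisons gives the alphabetical order.
Final answer: ['ldejmx', 'ldxa', 'opt', 'xbx']


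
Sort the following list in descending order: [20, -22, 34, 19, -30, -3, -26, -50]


Original list: [20, -22, 34, 19, -30, -3, -26, -50]
Repeatedly take the largest remaining element:
  Remaining [20, -22, 34, 19, -30, -3, -26, -50] -> largest is 34
  Remaining [20, -22, 19, -30, -3, -26, -50] -> largest is 20
  Remaining [-22, 19, -30, -3, -26, -50] -> largest is 19
  Remaining [-22, -30, -3, -26, -50] -> largest is -3
  Remaining [-22, -30, -26, -50] -> largest is -22
  Remaining [-30, -26, -50] -> largest is -26
  Remaining [-30, -50] -> largest is -30
  Remaining [-50] -> largest is -50
Collecting the picks in order gives the descending list.
Final answer: [34, 20, 19, -3, -22, -26, -30, -50]


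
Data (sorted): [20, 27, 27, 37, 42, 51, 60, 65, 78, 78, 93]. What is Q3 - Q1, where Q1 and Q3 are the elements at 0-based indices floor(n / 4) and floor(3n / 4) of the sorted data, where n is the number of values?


The data has n = 11 elements.
Q1 index = floor(11 / 4) = floor(2.75) = 2; Q3 index = floor(3 * 11 / 4) = floor(8.25) = 8
Q1 = element at index 2 = 27
Q3 = element at index 8 = 78
IQR = 78 - 27 = 51
Final answer: 51


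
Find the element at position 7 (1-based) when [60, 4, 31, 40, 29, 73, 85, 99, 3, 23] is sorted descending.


Sort descending: [99, 85, 73, 60, 40, 31, 29, 23, 4, 3]
The 7th element (1-indexed) is at index 6.
Value = 29
Final answer: 29


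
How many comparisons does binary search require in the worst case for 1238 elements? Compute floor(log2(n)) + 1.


Binary search halves the search space each step.
Maximum comparisons = floor(log2(1238)) + 1
log2(1238) = 10.2738
floor(log2(1238)) = 10, so 10 + 1 = 11
Final answer: 11


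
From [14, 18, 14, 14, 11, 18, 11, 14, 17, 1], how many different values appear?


List all unique values:
Distinct values: [1, 11, 14, 17, 18]
Count = 5
Final answer: 5


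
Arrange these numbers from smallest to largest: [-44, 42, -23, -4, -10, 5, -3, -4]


Original list: [-44, 42, -23, -4, -10, 5, -3, -4]
Repeatedly take the smallest remaining element:
  Remaining [-44, 42, -23, -4, -10, 5, -3, -4] -> smallest is -44
  Remaining [42, -23, -4, -10, 5, -3, -4] -> smallest is -23
  Remaining [42, -4, -10, 5, -3, -4] -> smallest is -10
  Remaining [42, -4, 5, -3, -4] -> smallest is -4
  Remaining [42, 5, -3, -4] -> smallest is -4
  Remaining [42, 5, -3] -> smallest is -3
  Remaining [42, 5] -> smallest is 5
  Remaining [42] -> smallest is 42
Collecting the picks in order gives the sorted list.
Final answer: [-44, -23, -10, -4, -4, -3, 5, 42]


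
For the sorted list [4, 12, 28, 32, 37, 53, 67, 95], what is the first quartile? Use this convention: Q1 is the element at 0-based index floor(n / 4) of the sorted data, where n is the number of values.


The list has n = 8 elements.
Q1 index = floor(8 / 4) = floor(2) = 2
Counting from index 0 in the sorted data, the element at index 2 is 28.
Final answer: 28


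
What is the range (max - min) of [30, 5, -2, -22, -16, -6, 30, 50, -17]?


Maximum value: 50
Minimum value: -22
Range = 50 - (-22) = 72
Final answer: 72


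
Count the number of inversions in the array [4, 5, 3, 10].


For each element, count the later elements that are smaller than it:
  4 (index 0): smaller elements after it = [3] -> 1
  5 (index 1): smaller elements after it = [3] -> 1
  3 (index 2): smaller elements after it = [] -> 0
Total inversions = 1 + 1 + 0 = 2
Final answer: 2


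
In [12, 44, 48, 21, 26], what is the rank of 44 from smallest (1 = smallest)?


Sort ascending: [12, 21, 26, 44, 48]
Find 44 in the sorted list.
44 is at position 4 (1-indexed).
Final answer: 4


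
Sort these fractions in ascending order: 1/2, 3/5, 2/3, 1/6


Convert to decimal for comparison:
  1/2 = 0.5
  3/5 = 0.6
  2/3 = 0.6667
  1/6 = 0.1667
Decimals in increasing order: 0.1667 < 0.5 < 0.6 < 0.6667
Writing each back as its fraction gives the sorted order.
Final answer: 1/6, 1/2, 3/5, 2/3


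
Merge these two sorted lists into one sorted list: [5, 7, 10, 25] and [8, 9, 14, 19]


List A: [5, 7, 10, 25]
List B: [8, 9, 14, 19]
Repeatedly compare the front elements and take the smaller:
  5 vs 8 -> take 5
  7 vs 8 -> take 7
  10 vs 8 -> take 8
  10 vs 9 -> take 9
  10 vs 14 -> take 10
  25 vs 14 -> take 14
  25 vs 19 -> take 19
  B is exhausted; append the rest of A: [25]
Final answer: [5, 7, 8, 9, 10, 14, 19, 25]


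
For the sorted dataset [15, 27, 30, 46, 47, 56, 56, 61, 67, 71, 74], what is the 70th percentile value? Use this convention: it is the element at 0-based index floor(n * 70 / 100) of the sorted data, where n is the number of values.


The dataset has n = 11 elements.
Index = floor(11 * 70 / 100) = floor(770 / 100) = floor(7.7) = 7
Counting from index 0 in the sorted data, the element at index 7 is 61.
Final answer: 61


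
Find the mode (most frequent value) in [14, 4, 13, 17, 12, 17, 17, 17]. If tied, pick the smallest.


Count the frequency of each value:
  4 appears 1 time(s)
  12 appears 1 time(s)
  13 appears 1 time(s)
  14 appears 1 time(s)
  17 appears 4 time(s)
Maximum frequency is 4.
Only 17 reaches that frequency, so it is the mode.
Final answer: 17


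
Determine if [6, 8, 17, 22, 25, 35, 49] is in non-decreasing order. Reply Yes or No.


Check consecutive pairs:
  6 <= 8? True
  8 <= 17? True
  17 <= 22? True
  22 <= 25? True
  25 <= 35? True
  35 <= 49? True
Every consecutive pair is in order, so the list is non-decreasing.
Final answer: Yes


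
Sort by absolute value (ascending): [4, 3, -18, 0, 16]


Compute absolute values:
  |4| = 4
  |3| = 3
  |-18| = 18
  |0| = 0
  |16| = 16
Absolute values in increasing order: 0 < 3 < 4 < 16 < 18
Listing the original numbers in that order gives the answer.
Final answer: [0, 3, 4, 16, -18]


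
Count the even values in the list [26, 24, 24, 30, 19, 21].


Check each element:
  26 is even
  24 is even
  24 is even
  30 is even
  19 is odd
  21 is odd
Evens: [26, 24, 24, 30]
Count of evens = 4
Final answer: 4


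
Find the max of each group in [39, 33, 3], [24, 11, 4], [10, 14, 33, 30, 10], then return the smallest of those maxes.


Find max of each group:
  Group 1: [39, 33, 3] -> max = 39
  Group 2: [24, 11, 4] -> max = 24
  Group 3: [10, 14, 33, 30, 10] -> max = 33
Maxes: [39, 24, 33]
Minimum of maxes = 24
Final answer: 24


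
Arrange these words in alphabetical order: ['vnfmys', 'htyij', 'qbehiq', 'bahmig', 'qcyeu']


Compare strings character by character (the first differing letter decides):
  'bahmig' < 'htyij' since 'b' < 'h' at position 1
  'htyij' < 'qbehiq' since 'h' < 'q' at position 1
  'qbehiq' < 'qcyeu' since 'b' < 'c' at position 2
  'qcyeu' < 'vnfmys' since 'q' < 'v' at position 1
Chaining these comparisons gives the alphabetical order.
Final answer: ['bahmig', 'htyij', 'qbehiq', 'qcyeu', 'vnfmys']


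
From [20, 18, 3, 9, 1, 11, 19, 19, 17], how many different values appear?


List all unique values:
Distinct values: [1, 3, 9, 11, 17, 18, 19, 20]
Count = 8
Final answer: 8


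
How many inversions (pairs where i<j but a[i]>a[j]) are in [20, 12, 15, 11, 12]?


For each element, count the later elements that are smaller than it:
  20 (index 0): smaller elements after it = [12, 15, 11, 12] -> 4
  12 (index 1): smaller elements after it = [11] -> 1
  15 (index 2): smaller elements after it = [11, 12] -> 2
  11 (index 3): smaller elements after it = [] -> 0
Total inversions = 4 + 1 + 2 + 0 = 7
Final answer: 7


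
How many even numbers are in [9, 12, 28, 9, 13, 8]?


Check each element:
  9 is odd
  12 is even
  28 is even
  9 is odd
  13 is odd
  8 is even
Evens: [12, 28, 8]
Count of evens = 3
Final answer: 3


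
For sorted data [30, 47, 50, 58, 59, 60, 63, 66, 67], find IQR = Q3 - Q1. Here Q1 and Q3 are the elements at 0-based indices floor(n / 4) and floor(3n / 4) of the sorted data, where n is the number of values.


The data has n = 9 elements.
Q1 index = floor(9 / 4) = floor(2.25) = 2; Q3 index = floor(3 * 9 / 4) = floor(6.75) = 6
Q1 = element at index 2 = 50
Q3 = element at index 6 = 63
IQR = 63 - 50 = 13
Final answer: 13


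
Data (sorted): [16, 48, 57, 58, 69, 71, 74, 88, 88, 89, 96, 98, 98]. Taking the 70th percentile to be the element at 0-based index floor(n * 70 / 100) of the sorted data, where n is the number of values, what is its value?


The dataset has n = 13 elements.
Index = floor(13 * 70 / 100) = floor(910 / 100) = floor(9.1) = 9
Counting from index 0 in the sorted data, the element at index 9 is 89.
Final answer: 89


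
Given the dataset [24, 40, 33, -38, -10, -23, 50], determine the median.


First, sort the list: [-38, -23, -10, 24, 33, 40, 50]
The list has 7 elements (odd count).
The middle index is 3 (0-based), and the element there is 24.
Final answer: 24


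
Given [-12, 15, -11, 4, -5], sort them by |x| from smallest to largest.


Compute absolute values:
  |-12| = 12
  |15| = 15
  |-11| = 11
  |4| = 4
  |-5| = 5
Absolute values in increasing order: 4 < 5 < 11 < 12 < 15
Listing the original numbers in that order gives the answer.
Final answer: [4, -5, -11, -12, 15]


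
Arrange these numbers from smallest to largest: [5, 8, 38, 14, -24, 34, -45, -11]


Original list: [5, 8, 38, 14, -24, 34, -45, -11]
Repeatedly take the smallest remaining element:
  Remaining [5, 8, 38, 14, -24, 34, -45, -11] -> smallest is -45
  Remaining [5, 8, 38, 14, -24, 34, -11] -> smallest is -24
  Remaining [5, 8, 38, 14, 34, -11] -> smallest is -11
  Remaining [5, 8, 38, 14, 34] -> smallest is 5
  Remaining [8, 38, 14, 34] -> smallest is 8
  Remaining [38, 14, 34] -> smallest is 14
  Remaining [38, 34] -> smallest is 34
  Remaining [38] -> smallest is 38
Collecting the picks in order gives the sorted list.
Final answer: [-45, -24, -11, 5, 8, 14, 34, 38]


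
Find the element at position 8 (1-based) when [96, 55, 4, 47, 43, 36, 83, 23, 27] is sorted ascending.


Sort ascending: [4, 23, 27, 36, 43, 47, 55, 83, 96]
The 8th element (1-indexed) is at index 7.
Value = 83
Final answer: 83
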